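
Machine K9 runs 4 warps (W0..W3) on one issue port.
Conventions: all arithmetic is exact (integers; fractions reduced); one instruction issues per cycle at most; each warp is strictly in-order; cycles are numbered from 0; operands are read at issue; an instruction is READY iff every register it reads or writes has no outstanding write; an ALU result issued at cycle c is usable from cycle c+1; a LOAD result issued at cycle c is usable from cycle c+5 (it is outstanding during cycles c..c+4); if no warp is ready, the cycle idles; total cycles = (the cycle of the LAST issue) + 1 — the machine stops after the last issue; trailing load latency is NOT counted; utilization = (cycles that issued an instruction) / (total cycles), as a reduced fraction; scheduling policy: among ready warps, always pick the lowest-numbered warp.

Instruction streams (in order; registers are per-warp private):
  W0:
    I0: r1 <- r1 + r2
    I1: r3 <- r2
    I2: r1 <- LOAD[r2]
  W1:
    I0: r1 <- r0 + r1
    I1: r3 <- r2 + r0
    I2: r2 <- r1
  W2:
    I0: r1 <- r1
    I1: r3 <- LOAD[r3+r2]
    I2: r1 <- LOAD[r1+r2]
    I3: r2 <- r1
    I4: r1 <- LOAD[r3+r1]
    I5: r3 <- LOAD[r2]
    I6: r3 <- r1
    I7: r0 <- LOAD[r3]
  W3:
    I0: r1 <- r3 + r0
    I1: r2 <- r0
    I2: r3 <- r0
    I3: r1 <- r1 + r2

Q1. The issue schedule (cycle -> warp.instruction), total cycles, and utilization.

cycle 0: W0.I0
cycle 1: W0.I1
cycle 2: W0.I2
cycle 3: W1.I0
cycle 4: W1.I1
cycle 5: W1.I2
cycle 6: W2.I0
cycle 7: W2.I1
cycle 8: W2.I2
cycle 9: W3.I0
cycle 10: W3.I1
cycle 11: W3.I2
cycle 12: W3.I3
cycle 13: W2.I3
cycle 14: W2.I4
cycle 15: W2.I5
cycle 16: idle
cycle 17: idle
cycle 18: idle
cycle 19: idle
cycle 20: W2.I6
cycle 21: W2.I7

Answer: 22 cycles, utilization 9/11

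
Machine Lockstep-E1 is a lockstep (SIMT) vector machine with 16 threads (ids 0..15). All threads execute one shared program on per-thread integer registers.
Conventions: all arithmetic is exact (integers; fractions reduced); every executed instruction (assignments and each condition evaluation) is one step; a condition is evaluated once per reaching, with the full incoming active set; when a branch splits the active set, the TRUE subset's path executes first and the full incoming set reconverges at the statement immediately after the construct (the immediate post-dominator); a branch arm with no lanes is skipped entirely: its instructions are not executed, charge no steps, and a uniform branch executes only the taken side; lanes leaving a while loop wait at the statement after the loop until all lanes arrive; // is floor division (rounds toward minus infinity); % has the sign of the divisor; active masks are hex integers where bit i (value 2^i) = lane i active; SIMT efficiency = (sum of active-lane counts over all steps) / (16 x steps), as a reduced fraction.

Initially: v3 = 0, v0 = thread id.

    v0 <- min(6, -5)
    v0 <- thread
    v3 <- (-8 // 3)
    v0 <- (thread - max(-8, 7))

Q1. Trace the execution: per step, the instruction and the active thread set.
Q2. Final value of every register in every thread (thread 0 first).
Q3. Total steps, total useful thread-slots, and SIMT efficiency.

step 0: v0 <- min(6, -5)             0xffff
step 1: v0 <- thread                 0xffff
step 2: v3 <- (-8 // 3)              0xffff
step 3: v0 <- (thread - max(-8, 7))  0xffff

Answer: 4 steps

v3: -3,-3,-3,-3,-3,-3,-3,-3,-3,-3,-3,-3,-3,-3,-3,-3
v0: -7,-6,-5,-4,-3,-2,-1,0,1,2,3,4,5,6,7,8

steps = 4; useful = 64; efficiency = 64/64 = 1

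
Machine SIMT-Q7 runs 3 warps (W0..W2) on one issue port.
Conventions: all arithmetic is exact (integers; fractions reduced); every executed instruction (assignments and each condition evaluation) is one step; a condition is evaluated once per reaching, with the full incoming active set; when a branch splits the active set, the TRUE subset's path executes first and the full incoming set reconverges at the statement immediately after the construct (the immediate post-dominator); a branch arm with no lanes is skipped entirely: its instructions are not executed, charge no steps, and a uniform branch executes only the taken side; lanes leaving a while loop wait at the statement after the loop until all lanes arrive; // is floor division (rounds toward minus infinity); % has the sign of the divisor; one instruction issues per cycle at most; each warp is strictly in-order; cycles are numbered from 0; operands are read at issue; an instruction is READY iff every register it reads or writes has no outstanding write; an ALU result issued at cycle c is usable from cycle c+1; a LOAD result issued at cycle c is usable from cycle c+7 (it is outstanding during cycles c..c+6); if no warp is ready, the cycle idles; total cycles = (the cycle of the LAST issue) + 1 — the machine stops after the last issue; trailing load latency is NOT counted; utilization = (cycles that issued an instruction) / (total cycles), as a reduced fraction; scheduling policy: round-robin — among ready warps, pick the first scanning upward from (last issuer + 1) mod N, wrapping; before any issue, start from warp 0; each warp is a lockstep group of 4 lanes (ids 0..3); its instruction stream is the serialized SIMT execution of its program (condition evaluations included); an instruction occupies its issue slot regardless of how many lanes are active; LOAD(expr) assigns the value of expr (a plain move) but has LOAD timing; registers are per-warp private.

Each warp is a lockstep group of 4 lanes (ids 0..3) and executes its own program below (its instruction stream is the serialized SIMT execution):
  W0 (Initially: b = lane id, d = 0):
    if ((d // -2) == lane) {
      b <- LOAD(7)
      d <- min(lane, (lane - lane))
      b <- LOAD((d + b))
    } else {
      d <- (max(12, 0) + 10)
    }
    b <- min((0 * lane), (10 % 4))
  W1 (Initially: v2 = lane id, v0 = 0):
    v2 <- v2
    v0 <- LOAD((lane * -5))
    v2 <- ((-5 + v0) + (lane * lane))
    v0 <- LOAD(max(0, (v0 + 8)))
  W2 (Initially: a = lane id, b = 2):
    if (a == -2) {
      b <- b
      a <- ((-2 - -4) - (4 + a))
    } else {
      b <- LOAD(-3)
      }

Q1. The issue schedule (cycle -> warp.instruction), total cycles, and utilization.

cycle 0: W0.I0
cycle 1: W1.I0
cycle 2: W2.I0
cycle 3: W0.I1
cycle 4: W1.I1
cycle 5: W2.I1
cycle 6: W0.I2
cycle 7: idle
cycle 8: idle
cycle 9: idle
cycle 10: W0.I3
cycle 11: W1.I2
cycle 12: W0.I4
cycle 13: W1.I3
cycle 14: idle
cycle 15: idle
cycle 16: idle
cycle 17: W0.I5

Answer: 18 cycles, utilization 2/3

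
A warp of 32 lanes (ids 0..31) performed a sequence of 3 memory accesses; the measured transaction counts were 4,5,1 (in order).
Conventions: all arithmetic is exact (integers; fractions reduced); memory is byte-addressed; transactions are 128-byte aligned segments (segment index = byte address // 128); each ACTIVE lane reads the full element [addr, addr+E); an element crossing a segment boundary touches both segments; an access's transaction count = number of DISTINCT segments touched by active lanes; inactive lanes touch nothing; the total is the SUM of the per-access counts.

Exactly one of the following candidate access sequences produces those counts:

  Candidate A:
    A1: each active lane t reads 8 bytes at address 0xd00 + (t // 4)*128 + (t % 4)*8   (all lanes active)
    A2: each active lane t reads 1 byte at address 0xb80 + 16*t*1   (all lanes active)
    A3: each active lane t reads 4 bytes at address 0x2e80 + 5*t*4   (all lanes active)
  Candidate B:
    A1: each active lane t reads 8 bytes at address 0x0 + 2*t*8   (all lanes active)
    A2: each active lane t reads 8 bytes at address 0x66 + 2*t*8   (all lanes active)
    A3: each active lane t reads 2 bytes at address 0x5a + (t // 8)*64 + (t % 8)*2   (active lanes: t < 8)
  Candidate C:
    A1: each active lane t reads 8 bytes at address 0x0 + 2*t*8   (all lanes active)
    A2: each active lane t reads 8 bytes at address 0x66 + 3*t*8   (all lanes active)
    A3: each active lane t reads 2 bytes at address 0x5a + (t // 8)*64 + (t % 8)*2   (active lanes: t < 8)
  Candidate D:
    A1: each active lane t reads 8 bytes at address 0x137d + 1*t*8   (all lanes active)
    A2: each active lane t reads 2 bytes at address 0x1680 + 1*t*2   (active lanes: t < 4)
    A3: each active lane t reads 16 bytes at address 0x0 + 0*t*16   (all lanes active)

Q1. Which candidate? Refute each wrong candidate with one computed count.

A: A1 gives 8 transactions, not 4
C: A2 gives 7 transactions, not 5
D: A1 gives 3 transactions, not 4
B: all counts match (4,5,1)

Answer: B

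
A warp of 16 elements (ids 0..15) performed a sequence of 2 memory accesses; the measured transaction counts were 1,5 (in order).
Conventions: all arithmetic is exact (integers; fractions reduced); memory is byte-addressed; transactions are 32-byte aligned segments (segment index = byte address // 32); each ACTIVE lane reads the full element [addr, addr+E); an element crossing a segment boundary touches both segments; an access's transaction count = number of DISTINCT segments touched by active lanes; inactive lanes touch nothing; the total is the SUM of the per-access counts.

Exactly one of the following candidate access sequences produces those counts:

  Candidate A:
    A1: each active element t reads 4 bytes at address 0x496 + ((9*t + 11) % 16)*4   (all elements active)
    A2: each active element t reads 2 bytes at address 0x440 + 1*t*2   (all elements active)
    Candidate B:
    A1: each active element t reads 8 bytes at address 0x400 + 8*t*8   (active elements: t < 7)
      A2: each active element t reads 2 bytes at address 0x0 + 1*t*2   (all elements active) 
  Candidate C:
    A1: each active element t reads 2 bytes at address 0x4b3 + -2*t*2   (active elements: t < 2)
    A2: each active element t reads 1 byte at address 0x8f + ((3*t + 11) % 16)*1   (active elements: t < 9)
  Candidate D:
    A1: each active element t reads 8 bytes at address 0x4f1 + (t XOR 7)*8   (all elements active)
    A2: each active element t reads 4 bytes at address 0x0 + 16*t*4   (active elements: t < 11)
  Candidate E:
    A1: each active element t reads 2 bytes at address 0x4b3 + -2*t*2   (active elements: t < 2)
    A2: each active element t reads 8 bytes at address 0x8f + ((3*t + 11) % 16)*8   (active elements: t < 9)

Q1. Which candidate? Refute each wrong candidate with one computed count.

A: A1 gives 3 transactions, not 1
B: A1 gives 7 transactions, not 1
C: A2 gives 1 transaction, not 5
D: A1 gives 5 transactions, not 1
E: all counts match (1,5)

Answer: E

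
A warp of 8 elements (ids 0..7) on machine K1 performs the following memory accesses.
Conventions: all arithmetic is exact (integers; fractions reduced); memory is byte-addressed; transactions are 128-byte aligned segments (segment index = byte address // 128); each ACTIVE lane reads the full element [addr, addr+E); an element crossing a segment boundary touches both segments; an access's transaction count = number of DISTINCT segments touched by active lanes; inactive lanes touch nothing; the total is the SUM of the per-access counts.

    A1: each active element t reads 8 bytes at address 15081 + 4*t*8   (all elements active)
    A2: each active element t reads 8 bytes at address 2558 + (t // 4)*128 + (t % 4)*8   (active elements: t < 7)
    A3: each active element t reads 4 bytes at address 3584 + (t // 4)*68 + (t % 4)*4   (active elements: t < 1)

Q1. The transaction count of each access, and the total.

A1: 3 transactions
A2: 3 transactions
A3: 1 transaction

Answer: 3,3,1; total 7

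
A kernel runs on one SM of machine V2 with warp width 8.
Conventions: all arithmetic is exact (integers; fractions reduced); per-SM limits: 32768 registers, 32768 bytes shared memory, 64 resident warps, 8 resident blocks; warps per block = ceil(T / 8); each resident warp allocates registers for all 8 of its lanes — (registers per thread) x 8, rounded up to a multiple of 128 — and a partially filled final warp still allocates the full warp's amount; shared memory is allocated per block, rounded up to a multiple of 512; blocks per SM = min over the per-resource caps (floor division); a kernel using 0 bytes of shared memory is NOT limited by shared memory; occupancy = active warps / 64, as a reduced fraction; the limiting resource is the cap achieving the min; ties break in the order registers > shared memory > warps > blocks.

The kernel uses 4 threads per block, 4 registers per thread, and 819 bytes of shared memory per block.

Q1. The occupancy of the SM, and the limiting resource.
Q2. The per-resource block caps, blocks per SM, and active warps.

Answer: occupancy 1/8, limited by blocks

registers: 256 blocks
shared memory: 32 blocks
warps: 64 blocks
blocks: 8 blocks

Answer: 8 blocks, 8 active warps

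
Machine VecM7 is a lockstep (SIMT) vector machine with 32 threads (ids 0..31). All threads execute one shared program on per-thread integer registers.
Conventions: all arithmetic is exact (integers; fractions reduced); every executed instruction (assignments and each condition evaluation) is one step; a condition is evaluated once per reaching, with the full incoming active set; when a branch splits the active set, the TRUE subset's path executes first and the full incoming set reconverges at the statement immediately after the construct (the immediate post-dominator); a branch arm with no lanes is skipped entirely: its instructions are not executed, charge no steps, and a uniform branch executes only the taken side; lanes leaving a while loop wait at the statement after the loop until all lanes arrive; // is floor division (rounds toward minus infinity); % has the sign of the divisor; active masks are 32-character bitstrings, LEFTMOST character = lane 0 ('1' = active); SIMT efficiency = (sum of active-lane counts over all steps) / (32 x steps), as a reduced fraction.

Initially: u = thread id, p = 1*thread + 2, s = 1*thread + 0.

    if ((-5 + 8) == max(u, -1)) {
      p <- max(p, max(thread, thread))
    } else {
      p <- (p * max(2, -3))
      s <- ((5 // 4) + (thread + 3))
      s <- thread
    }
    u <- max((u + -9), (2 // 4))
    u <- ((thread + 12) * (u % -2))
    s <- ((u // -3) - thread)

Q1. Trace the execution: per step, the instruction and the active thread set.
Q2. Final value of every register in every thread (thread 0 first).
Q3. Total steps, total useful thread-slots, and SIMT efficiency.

step 0: eval ((-5 + 8) == max(u, -1)) 11111111111111111111111111111111
step 1: p <- max(p, max(thread, thread)) 00010000000000000000000000000000
step 2: p <- (p * max(2, -3))        11101111111111111111111111111111
step 3: s <- ((5 // 4) + (thread + 3)) 11101111111111111111111111111111
step 4: s <- thread                  11101111111111111111111111111111
step 5: u <- max((u + -9), (2 // 4)) 11111111111111111111111111111111
step 6: u <- ((thread + 12) * (u % -2)) 11111111111111111111111111111111
step 7: s <- ((u // -3) - thread)    11111111111111111111111111111111

Answer: 8 steps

u: 0,0,0,0,0,0,0,0,0,0,-22,0,-24,0,-26,0,-28,0,-30,0,-32,0,-34,0,-36,0,-38,0,-40,0,-42,0
p: 4,6,8,5,12,14,16,18,20,22,24,26,28,30,32,34,36,38,40,42,44,46,48,50,52,54,56,58,60,62,64,66
s: 0,-1,-2,-3,-4,-5,-6,-7,-8,-9,-3,-11,-4,-13,-6,-15,-7,-17,-8,-19,-10,-21,-11,-23,-12,-25,-14,-27,-15,-29,-16,-31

steps = 8; useful = 222; efficiency = 222/256 = 111/128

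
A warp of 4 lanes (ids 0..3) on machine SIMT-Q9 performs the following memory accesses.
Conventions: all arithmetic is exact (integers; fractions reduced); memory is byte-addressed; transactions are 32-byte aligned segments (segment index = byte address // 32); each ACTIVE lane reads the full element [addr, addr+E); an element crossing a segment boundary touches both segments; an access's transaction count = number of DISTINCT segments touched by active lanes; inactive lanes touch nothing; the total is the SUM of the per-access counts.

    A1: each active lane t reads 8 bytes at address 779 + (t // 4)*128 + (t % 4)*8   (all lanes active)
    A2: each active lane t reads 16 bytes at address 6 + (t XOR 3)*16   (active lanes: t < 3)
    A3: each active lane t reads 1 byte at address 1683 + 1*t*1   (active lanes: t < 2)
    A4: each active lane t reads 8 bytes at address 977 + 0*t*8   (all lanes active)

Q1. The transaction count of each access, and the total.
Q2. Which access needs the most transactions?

A1: 2 transactions
A2: 3 transactions
A3: 1 transaction
A4: 1 transaction

Answer: 2,3,1,1; total 7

Answer: A2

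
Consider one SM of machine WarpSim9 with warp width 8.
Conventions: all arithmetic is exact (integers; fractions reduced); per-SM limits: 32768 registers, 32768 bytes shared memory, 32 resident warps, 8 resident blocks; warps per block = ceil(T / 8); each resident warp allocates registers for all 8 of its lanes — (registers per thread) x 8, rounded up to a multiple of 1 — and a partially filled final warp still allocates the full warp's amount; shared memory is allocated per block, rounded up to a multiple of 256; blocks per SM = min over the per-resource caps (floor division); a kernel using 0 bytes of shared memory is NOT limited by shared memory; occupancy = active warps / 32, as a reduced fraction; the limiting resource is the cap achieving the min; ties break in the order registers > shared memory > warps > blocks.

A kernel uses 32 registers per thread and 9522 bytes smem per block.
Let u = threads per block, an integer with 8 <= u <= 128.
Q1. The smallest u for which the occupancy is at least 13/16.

Answer: u = 65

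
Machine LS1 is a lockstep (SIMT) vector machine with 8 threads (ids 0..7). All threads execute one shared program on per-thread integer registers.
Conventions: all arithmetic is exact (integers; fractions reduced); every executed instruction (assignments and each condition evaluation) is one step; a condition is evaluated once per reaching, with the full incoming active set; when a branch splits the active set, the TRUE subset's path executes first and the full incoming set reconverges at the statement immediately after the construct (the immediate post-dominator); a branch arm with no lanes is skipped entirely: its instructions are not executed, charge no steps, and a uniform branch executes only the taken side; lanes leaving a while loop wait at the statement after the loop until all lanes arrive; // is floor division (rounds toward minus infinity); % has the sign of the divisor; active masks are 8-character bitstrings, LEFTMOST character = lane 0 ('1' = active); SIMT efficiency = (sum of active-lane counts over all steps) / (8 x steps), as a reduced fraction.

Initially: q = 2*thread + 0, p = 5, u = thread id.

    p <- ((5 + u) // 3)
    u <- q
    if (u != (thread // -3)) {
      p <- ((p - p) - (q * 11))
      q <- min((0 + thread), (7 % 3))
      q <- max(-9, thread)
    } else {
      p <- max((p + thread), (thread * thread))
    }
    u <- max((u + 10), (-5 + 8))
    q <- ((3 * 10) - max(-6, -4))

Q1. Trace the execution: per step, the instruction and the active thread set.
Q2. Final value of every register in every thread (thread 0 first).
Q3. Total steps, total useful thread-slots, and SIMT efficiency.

step 0: p <- ((5 + u) // 3)          11111111
step 1: u <- q                       11111111
step 2: eval (u != (thread // -3))   11111111
step 3: p <- ((p - p) - (q * 11))    01111111
step 4: q <- min((0 + thread), (7 % 3)) 01111111
step 5: q <- max(-9, thread)         01111111
step 6: p <- max((p + thread), (thread * thread)) 10000000
step 7: u <- max((u + 10), (-5 + 8)) 11111111
step 8: q <- ((3 * 10) - max(-6, -4)) 11111111

Answer: 9 steps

q: 34,34,34,34,34,34,34,34
p: 1,-22,-44,-66,-88,-110,-132,-154
u: 10,12,14,16,18,20,22,24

steps = 9; useful = 62; efficiency = 62/72 = 31/36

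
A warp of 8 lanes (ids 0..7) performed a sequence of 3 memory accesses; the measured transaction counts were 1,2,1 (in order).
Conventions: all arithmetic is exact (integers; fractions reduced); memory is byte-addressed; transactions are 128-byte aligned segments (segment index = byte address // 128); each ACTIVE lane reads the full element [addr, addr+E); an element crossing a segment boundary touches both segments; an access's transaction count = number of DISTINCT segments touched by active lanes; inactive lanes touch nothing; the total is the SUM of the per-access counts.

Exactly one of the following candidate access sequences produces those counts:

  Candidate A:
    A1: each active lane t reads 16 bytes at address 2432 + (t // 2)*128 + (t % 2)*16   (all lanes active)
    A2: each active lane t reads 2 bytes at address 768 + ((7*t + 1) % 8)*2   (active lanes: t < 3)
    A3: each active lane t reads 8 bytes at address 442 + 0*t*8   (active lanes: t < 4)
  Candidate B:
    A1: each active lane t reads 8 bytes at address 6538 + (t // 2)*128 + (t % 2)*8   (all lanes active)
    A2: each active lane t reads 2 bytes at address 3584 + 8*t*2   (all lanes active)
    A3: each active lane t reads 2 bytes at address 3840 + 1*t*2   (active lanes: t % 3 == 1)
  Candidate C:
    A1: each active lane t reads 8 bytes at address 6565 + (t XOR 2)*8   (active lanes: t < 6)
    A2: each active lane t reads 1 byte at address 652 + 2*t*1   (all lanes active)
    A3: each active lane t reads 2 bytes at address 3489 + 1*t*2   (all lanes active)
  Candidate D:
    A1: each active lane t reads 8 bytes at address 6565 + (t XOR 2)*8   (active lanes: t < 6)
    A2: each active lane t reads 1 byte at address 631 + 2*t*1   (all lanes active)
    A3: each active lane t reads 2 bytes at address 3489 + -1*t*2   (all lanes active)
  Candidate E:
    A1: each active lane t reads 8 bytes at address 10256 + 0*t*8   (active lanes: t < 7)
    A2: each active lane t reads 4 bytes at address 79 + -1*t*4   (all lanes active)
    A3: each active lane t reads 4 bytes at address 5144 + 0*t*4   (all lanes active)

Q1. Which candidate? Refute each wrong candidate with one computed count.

A: A1 gives 4 transactions, not 1
B: A1 gives 4 transactions, not 1
C: A2 gives 1 transaction, not 2
E: A2 gives 1 transaction, not 2
D: all counts match (1,2,1)

Answer: D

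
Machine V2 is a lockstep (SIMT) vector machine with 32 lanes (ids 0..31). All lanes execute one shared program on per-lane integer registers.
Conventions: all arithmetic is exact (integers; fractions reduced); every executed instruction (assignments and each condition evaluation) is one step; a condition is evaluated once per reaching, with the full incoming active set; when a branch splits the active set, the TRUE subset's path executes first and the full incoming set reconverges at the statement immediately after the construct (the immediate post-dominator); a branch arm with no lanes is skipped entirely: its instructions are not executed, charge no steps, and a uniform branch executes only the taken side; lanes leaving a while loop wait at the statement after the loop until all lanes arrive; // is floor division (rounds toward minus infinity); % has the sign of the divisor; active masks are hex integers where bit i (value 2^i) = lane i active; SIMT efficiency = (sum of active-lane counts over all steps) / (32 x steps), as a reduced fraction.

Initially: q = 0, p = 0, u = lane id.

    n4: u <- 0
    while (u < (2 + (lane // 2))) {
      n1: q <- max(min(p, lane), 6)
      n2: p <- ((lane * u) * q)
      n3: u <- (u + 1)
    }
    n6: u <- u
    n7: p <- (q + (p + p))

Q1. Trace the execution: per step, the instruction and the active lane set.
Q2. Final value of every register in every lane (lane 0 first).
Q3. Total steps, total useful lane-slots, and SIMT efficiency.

step 0: u <- 0                       0xffffffff
step 1: eval (u < (2 + (lane // 2))) 0xffffffff
step 2: q <- max(min(p, lane), 6)    0xffffffff
step 3: p <- ((lane * u) * q)        0xffffffff
step 4: u <- (u + 1)                 0xffffffff
step 5: eval (u < (2 + (lane // 2))) 0xffffffff
step 6: q <- max(min(p, lane), 6)    0xffffffff
step 7: p <- ((lane * u) * q)        0xffffffff
step 8: u <- (u + 1)                 0xffffffff
step 9: eval (u < (2 + (lane // 2))) 0xffffffff
step 10: q <- max(min(p, lane), 6)    0xfffffffc
step 11: p <- ((lane * u) * q)        0xfffffffc
step 12: u <- (u + 1)                 0xfffffffc
step 13: eval (u < (2 + (lane // 2))) 0xfffffffc
step 14: q <- max(min(p, lane), 6)    0xfffffff0
step 15: p <- ((lane * u) * q)        0xfffffff0
step 16: u <- (u + 1)                 0xfffffff0
step 17: eval (u < (2 + (lane // 2))) 0xfffffff0
step 18: q <- max(min(p, lane), 6)    0xffffffc0
step 19: p <- ((lane * u) * q)        0xffffffc0
step 20: u <- (u + 1)                 0xffffffc0
step 21: eval (u < (2 + (lane // 2))) 0xffffffc0
step 22: q <- max(min(p, lane), 6)    0xffffff00
step 23: p <- ((lane * u) * q)        0xffffff00
step 24: u <- (u + 1)                 0xffffff00
step 25: eval (u < (2 + (lane // 2))) 0xffffff00
step 26: q <- max(min(p, lane), 6)    0xfffffc00
step 27: p <- ((lane * u) * q)        0xfffffc00
step 28: u <- (u + 1)                 0xfffffc00
step 29: eval (u < (2 + (lane // 2))) 0xfffffc00
step 30: q <- max(min(p, lane), 6)    0xfffff000
step 31: p <- ((lane * u) * q)        0xfffff000
step 32: u <- (u + 1)                 0xfffff000
step 33: eval (u < (2 + (lane // 2))) 0xfffff000
step 34: q <- max(min(p, lane), 6)    0xffffc000
step 35: p <- ((lane * u) * q)        0xffffc000
step 36: u <- (u + 1)                 0xffffc000
step 37: eval (u < (2 + (lane // 2))) 0xffffc000
step 38: q <- max(min(p, lane), 6)    0xffff0000
step 39: p <- ((lane * u) * q)        0xffff0000
step 40: u <- (u + 1)                 0xffff0000
step 41: eval (u < (2 + (lane // 2))) 0xffff0000
step 42: q <- max(min(p, lane), 6)    0xfffc0000
step 43: p <- ((lane * u) * q)        0xfffc0000
step 44: u <- (u + 1)                 0xfffc0000
step 45: eval (u < (2 + (lane // 2))) 0xfffc0000
step 46: q <- max(min(p, lane), 6)    0xfff00000
step 47: p <- ((lane * u) * q)        0xfff00000
step 48: u <- (u + 1)                 0xfff00000
step 49: eval (u < (2 + (lane // 2))) 0xfff00000
step 50: q <- max(min(p, lane), 6)    0xffc00000
step 51: p <- ((lane * u) * q)        0xffc00000
step 52: u <- (u + 1)                 0xffc00000
step 53: eval (u < (2 + (lane // 2))) 0xffc00000
step 54: q <- max(min(p, lane), 6)    0xff000000
step 55: p <- ((lane * u) * q)        0xff000000
step 56: u <- (u + 1)                 0xff000000
step 57: eval (u < (2 + (lane // 2))) 0xff000000
step 58: q <- max(min(p, lane), 6)    0xfc000000
step 59: p <- ((lane * u) * q)        0xfc000000
step 60: u <- (u + 1)                 0xfc000000
step 61: eval (u < (2 + (lane // 2))) 0xfc000000
step 62: q <- max(min(p, lane), 6)    0xf0000000
step 63: p <- ((lane * u) * q)        0xf0000000
step 64: u <- (u + 1)                 0xf0000000
step 65: eval (u < (2 + (lane // 2))) 0xf0000000
step 66: q <- max(min(p, lane), 6)    0xc0000000
step 67: p <- ((lane * u) * q)        0xc0000000
step 68: u <- (u + 1)                 0xc0000000
step 69: eval (u < (2 + (lane // 2))) 0xc0000000
step 70: u <- u                       0xffffffff
step 71: p <- (q + (p + p))           0xffffffff

Answer: 72 steps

q: 6,6,6,6,6,6,6,7,8,9,10,11,12,13,14,15,16,17,18,19,20,21,22,23,24,25,26,27,28,29,30,31
p: 6,18,54,78,150,186,294,399,648,819,1210,1463,2028,2379,3150,3615,4624,5219,6498,7239,8820,9723,11638,12719,15000,16275,18954,20439,23548,25259,28830,30783
u: 2,2,3,3,4,4,5,5,6,6,7,7,8,8,9,9,10,10,11,11,12,12,13,13,14,14,15,15,16,16,17,17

steps = 72; useful = 1344; efficiency = 1344/2304 = 7/12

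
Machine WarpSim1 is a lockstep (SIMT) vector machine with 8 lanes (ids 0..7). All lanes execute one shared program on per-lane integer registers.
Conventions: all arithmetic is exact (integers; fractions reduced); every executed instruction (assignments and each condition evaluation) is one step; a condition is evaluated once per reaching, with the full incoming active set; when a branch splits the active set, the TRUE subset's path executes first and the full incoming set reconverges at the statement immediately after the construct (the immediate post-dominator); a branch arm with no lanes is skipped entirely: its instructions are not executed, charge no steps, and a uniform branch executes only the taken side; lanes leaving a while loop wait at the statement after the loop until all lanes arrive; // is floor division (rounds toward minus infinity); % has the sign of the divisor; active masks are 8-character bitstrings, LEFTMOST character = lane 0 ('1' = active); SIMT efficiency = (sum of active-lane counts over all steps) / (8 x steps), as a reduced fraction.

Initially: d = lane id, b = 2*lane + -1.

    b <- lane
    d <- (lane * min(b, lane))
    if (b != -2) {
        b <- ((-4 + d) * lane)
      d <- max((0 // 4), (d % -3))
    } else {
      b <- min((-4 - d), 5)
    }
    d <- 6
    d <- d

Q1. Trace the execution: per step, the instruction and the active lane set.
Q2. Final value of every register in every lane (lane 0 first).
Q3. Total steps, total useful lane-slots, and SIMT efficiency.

step 0: b <- lane                    11111111
step 1: d <- (lane * min(b, lane))   11111111
step 2: eval (b != -2)               11111111
step 3: b <- ((-4 + d) * lane)       11111111
step 4: d <- max((0 // 4), (d % -3)) 11111111
step 5: d <- 6                       11111111
step 6: d <- d                       11111111

Answer: 7 steps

d: 6,6,6,6,6,6,6,6
b: 0,-3,0,15,48,105,192,315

steps = 7; useful = 56; efficiency = 56/56 = 1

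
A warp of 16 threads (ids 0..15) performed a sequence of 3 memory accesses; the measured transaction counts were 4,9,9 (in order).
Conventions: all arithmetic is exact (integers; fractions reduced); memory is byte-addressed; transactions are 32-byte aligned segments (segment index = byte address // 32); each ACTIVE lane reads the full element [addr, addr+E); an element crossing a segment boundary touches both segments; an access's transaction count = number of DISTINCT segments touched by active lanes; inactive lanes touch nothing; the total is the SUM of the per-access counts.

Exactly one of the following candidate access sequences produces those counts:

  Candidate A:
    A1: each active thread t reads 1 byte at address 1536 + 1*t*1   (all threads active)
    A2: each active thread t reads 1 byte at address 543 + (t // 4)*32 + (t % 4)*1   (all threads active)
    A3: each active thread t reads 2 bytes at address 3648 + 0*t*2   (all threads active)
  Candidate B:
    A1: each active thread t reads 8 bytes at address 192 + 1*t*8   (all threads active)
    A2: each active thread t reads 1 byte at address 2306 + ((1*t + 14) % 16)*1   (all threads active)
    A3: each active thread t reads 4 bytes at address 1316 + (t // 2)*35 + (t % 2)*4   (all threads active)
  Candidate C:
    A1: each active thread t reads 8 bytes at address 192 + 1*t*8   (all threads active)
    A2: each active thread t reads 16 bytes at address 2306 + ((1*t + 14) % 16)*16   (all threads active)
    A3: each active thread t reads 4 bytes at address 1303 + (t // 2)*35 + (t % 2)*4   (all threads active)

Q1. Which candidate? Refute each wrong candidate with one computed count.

A: A1 gives 1 transaction, not 4
B: A2 gives 1 transaction, not 9
C: all counts match (4,9,9)

Answer: C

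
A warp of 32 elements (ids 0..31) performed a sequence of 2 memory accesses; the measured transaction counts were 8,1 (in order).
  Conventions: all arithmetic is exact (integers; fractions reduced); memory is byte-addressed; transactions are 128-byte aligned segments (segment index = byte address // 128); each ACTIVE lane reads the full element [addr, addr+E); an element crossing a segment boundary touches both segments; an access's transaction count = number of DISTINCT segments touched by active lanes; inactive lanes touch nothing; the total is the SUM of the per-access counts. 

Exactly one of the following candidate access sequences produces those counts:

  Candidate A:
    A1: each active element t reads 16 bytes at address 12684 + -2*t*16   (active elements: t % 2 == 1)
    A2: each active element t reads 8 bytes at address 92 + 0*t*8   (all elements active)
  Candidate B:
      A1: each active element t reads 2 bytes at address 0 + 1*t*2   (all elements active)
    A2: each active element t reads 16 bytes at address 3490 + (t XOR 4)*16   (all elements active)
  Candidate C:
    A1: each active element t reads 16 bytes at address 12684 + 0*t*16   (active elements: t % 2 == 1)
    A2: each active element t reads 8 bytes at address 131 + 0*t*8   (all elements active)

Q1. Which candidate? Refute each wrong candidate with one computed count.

B: A1 gives 1 transaction, not 8
C: A1 gives 1 transaction, not 8
A: all counts match (8,1)

Answer: A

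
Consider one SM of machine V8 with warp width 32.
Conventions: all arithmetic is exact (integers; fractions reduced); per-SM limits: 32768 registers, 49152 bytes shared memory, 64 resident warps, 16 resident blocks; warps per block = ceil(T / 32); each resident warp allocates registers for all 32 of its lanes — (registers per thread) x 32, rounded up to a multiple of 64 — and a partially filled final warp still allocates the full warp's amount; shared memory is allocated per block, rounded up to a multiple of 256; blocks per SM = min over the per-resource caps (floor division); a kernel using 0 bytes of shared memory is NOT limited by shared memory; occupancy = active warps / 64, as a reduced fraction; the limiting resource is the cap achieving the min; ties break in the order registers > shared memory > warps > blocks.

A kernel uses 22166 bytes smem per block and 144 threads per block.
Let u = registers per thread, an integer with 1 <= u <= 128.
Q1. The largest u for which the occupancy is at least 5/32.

Answer: u = 102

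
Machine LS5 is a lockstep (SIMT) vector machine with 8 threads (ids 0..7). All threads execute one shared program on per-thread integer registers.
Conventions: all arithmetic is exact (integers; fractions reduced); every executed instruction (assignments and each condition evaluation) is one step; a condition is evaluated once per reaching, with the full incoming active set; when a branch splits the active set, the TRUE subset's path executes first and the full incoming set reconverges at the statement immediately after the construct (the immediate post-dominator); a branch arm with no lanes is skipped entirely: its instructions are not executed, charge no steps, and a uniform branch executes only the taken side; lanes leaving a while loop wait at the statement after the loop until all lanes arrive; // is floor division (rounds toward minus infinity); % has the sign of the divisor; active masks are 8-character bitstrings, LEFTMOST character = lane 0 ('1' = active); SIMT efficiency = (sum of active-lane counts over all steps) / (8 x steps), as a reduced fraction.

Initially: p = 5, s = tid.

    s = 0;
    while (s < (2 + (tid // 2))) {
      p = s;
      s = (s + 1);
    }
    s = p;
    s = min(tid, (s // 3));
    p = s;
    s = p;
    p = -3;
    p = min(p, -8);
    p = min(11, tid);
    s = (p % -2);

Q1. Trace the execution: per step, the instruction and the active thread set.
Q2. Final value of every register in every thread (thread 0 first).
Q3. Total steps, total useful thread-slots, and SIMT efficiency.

step 0: s <- 0                       11111111
step 1: eval (s < (2 + (tid // 2)))  11111111
step 2: p <- s                       11111111
step 3: s <- (s + 1)                 11111111
step 4: eval (s < (2 + (tid // 2)))  11111111
step 5: p <- s                       11111111
step 6: s <- (s + 1)                 11111111
step 7: eval (s < (2 + (tid // 2)))  11111111
step 8: p <- s                       00111111
step 9: s <- (s + 1)                 00111111
step 10: eval (s < (2 + (tid // 2)))  00111111
step 11: p <- s                       00001111
step 12: s <- (s + 1)                 00001111
step 13: eval (s < (2 + (tid // 2)))  00001111
step 14: p <- s                       00000011
step 15: s <- (s + 1)                 00000011
step 16: eval (s < (2 + (tid // 2)))  00000011
step 17: s <- p                       11111111
step 18: s <- min(tid, (s // 3))      11111111
step 19: p <- s                       11111111
step 20: s <- p                       11111111
step 21: p <- -3                      11111111
step 22: p <- min(p, -8)              11111111
step 23: p <- min(11, tid)            11111111
step 24: s <- (p % -2)                11111111

Answer: 25 steps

p: 0,1,2,3,4,5,6,7
s: 0,-1,0,-1,0,-1,0,-1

steps = 25; useful = 164; efficiency = 164/200 = 41/50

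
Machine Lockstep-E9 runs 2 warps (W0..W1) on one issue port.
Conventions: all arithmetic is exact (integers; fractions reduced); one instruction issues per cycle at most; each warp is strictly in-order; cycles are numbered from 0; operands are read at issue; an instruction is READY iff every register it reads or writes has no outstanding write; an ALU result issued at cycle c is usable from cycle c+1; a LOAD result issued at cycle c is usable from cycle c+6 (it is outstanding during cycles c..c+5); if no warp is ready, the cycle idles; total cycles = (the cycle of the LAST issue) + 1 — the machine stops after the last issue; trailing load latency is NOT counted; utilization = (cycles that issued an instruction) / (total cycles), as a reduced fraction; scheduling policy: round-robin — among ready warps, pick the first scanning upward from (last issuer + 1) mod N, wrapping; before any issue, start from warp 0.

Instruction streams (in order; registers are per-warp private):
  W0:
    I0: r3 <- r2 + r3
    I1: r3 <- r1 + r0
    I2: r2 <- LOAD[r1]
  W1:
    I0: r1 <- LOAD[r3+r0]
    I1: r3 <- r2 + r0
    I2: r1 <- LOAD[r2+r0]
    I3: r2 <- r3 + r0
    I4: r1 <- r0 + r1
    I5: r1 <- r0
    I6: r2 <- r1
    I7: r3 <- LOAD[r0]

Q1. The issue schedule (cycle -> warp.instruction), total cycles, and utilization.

cycle 0: W0.I0
cycle 1: W1.I0
cycle 2: W0.I1
cycle 3: W1.I1
cycle 4: W0.I2
cycle 5: idle
cycle 6: idle
cycle 7: W1.I2
cycle 8: W1.I3
cycle 9: idle
cycle 10: idle
cycle 11: idle
cycle 12: idle
cycle 13: W1.I4
cycle 14: W1.I5
cycle 15: W1.I6
cycle 16: W1.I7

Answer: 17 cycles, utilization 11/17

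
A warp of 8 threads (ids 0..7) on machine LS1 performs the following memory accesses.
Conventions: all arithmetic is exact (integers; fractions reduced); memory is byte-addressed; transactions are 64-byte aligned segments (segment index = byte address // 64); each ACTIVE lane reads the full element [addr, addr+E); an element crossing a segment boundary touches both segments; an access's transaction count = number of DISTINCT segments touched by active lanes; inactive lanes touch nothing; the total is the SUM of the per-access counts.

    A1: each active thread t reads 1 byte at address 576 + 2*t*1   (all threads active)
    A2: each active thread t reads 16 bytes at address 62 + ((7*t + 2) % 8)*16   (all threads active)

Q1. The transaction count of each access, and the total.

A1: 1 transaction
A2: 3 transactions

Answer: 1,3; total 4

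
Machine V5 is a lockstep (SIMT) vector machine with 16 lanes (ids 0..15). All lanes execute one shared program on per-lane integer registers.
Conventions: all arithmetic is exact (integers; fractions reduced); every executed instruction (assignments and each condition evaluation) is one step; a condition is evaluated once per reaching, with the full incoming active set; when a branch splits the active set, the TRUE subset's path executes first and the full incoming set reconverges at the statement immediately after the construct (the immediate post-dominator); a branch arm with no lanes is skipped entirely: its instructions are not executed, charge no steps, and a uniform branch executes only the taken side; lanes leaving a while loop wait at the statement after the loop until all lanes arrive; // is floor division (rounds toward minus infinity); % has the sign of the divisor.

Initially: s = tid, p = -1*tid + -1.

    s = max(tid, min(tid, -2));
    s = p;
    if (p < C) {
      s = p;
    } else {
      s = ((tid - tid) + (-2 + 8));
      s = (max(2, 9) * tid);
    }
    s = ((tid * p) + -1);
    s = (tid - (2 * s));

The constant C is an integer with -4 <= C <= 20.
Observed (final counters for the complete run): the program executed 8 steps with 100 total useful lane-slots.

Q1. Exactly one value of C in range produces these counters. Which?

Answer: C = -4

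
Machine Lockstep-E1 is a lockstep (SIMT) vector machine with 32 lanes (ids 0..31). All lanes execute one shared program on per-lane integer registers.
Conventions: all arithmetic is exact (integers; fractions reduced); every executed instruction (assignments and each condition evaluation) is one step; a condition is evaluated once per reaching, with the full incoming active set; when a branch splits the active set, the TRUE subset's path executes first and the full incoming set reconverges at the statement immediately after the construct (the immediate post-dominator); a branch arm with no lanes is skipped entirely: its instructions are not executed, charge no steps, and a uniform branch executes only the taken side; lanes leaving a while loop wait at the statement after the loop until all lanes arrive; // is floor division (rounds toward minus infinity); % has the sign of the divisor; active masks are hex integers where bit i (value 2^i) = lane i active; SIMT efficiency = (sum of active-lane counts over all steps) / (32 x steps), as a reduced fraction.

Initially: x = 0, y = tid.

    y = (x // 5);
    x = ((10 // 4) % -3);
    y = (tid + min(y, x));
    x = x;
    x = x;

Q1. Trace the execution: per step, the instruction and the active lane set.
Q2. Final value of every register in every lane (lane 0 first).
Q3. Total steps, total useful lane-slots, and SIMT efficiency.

step 0: y <- (x // 5)                0xffffffff
step 1: x <- ((10 // 4) % -3)        0xffffffff
step 2: y <- (tid + min(y, x))       0xffffffff
step 3: x <- x                       0xffffffff
step 4: x <- x                       0xffffffff

Answer: 5 steps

x: -1,-1,-1,-1,-1,-1,-1,-1,-1,-1,-1,-1,-1,-1,-1,-1,-1,-1,-1,-1,-1,-1,-1,-1,-1,-1,-1,-1,-1,-1,-1,-1
y: -1,0,1,2,3,4,5,6,7,8,9,10,11,12,13,14,15,16,17,18,19,20,21,22,23,24,25,26,27,28,29,30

steps = 5; useful = 160; efficiency = 160/160 = 1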